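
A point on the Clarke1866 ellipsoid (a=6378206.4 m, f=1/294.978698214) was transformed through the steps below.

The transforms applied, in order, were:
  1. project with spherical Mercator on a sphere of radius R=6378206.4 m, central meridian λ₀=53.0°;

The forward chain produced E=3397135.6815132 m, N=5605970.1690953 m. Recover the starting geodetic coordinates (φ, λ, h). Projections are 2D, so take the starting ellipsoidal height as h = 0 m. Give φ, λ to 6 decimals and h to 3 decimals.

φ=44.900744°, λ=83.516657°, h=0.000 m

start: E=3397135.6815, N=5605970.1691 m
→ merc⁻¹: φ=44.90074400°, λ=83.51665700°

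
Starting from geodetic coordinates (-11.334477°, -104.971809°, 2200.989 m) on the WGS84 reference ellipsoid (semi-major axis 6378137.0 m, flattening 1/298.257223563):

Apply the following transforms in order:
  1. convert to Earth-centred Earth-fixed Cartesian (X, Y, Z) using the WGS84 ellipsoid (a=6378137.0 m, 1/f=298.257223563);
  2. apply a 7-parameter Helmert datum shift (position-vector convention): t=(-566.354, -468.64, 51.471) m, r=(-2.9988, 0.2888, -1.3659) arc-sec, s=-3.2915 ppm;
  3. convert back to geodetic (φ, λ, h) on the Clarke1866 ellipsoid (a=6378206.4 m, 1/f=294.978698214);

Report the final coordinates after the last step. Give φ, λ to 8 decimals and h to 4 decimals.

start: φ=-11.334477°, λ=-104.971809°, h=2200.989 m
→ ECEF (a=6378137.000, f=1/298.257223563): X=-1616381.4897, Y=-6044312.1060, Z=-1245736.6404
→ Helmert 7p (PV): X=-1616984.2933, Y=-6044768.2586, Z=-1245590.9304
→ geod (Bowring, a=6378206.400): φ=-11.33295269°, λ=-104.97606222°, h=2696.8972 m

φ=-11.33295269°, λ=-104.97606222°, h=2696.8972 m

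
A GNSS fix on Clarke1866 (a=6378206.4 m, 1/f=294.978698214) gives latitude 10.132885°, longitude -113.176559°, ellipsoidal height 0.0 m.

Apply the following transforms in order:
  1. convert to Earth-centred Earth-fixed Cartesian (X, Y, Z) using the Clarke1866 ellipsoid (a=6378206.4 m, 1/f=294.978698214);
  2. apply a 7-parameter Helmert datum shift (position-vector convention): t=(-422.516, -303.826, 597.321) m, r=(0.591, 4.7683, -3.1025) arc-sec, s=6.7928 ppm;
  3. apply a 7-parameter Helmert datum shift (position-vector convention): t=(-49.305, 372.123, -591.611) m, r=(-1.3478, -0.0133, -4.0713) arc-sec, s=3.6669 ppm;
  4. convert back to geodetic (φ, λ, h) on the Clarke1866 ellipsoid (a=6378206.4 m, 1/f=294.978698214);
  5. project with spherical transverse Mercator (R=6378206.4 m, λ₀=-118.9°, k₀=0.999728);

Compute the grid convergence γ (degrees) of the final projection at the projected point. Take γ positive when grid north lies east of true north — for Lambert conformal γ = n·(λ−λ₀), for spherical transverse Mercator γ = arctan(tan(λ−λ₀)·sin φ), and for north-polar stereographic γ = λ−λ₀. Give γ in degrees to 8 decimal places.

1.00918448

start: φ=10.132885°, λ=-113.176559°, h=0.000 m
→ ECEF (a=6378206.400, f=1/294.978698214): X=-2471349.1657, Y=-5772610.9727, Z=1114650.5010
→ Helmert 7p (PV): X=-2471849.5295, Y=-5772920.0320, Z=1115295.9850
→ Helmert 7p (PV): X=-2472021.9180, Y=-5772512.9999, Z=1114746.0266
→ geod (Bowring, a=6378206.400): φ=10.13345724°, λ=-113.18255375°, h=188.8214 m
→ into tm (λ₀=-118.9°): φ=10.13345724°, λ−λ₀=5.71744625°
convergence γ = 1.00918448°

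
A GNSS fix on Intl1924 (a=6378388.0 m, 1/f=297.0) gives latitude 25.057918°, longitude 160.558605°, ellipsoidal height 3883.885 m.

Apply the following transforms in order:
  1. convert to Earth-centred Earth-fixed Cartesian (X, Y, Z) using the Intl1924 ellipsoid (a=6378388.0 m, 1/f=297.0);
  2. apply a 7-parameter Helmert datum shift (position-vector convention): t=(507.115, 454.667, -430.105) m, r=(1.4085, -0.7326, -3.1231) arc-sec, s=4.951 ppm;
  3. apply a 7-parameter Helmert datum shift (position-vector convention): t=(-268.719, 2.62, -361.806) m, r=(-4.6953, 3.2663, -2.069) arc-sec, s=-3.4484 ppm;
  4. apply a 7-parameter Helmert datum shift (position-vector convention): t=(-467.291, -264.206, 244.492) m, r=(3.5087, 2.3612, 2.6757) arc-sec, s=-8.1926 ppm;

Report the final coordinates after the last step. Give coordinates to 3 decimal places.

X=-5455315.399 m, Y=1925757.809 m, Z=2686134.852 m

start: φ=25.057918°, λ=160.558605°, h=3883.885 m
→ ECEF (a=6378388.000, f=1/297.0): X=-5455210.2229, Y=1925513.9510, Z=2686568.7203
→ Helmert 7p (PV): X=-5454710.5039, Y=1926042.4045, Z=2686145.6895
→ Helmert 7p (PV): X=-5454898.5570, Y=1926154.2434, Z=2685817.1549
→ Helmert 7p (PV): X=-5455315.3989, Y=1925757.8088, Z=2686134.8520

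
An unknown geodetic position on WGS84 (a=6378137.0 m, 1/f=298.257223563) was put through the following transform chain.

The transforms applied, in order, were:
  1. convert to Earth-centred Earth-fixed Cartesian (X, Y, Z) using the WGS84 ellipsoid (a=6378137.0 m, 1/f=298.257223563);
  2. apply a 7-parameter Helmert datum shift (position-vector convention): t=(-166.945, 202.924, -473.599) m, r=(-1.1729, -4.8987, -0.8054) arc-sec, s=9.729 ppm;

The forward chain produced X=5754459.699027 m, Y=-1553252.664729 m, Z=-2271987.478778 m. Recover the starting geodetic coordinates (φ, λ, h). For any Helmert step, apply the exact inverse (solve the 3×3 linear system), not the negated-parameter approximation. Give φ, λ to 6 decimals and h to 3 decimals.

start: X=5754459.6990, Y=-1553252.6647, Z=-2271987.4788 m
→ Helmert⁻¹: X=5754522.7730, Y=-1553405.0883, Z=-2271637.2811
→ geod (Bowring, a=6378137.000): φ=-20.99091900°, λ=-15.10664200°, h=3296.6660 m

φ=-20.990919°, λ=-15.106642°, h=3296.666 m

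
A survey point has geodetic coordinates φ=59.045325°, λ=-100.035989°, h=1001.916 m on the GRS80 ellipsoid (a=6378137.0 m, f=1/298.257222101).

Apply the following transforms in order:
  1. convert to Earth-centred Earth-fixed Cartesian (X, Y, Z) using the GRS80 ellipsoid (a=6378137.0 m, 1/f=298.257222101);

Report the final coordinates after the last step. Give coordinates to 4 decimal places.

start: φ=59.045325°, λ=-100.035989°, h=1001.916 m
→ ECEF (a=6378137.000, f=1/298.257222101): X=-573211.8106, Y=-3238947.6223, Z=5447394.1377

X=-573211.8106 m, Y=-3238947.6223 m, Z=5447394.1377 m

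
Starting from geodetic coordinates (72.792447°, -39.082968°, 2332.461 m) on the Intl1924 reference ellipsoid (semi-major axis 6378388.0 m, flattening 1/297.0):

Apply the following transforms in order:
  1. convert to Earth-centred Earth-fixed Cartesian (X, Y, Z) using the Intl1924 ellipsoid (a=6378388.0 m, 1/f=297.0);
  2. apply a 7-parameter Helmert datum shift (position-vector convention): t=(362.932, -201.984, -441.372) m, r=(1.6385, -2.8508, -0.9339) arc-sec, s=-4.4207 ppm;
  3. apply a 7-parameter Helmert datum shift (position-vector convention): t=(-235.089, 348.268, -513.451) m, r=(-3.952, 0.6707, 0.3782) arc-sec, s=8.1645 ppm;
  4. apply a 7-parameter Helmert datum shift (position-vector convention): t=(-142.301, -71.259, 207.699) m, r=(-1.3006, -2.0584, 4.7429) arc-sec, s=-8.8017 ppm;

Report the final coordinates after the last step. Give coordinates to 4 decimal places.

start: φ=72.792447°, λ=-39.082968°, h=2332.461 m
→ ECEF (a=6378388.000, f=1/297.0): X=1469758.6088, Y=-1193715.1362, Z=6072802.9943
→ Helmert 7p (PV): X=1470025.7065, Y=-1193966.7378, Z=6072345.6074
→ Helmert 7p (PV): X=1469824.5540, Y=-1193509.1764, Z=6071899.8304
→ Helmert 7p (PV): X=1469636.1662, Y=-1193497.8474, Z=6072076.2798

X=1469636.1662 m, Y=-1193497.8474 m, Z=6072076.2798 m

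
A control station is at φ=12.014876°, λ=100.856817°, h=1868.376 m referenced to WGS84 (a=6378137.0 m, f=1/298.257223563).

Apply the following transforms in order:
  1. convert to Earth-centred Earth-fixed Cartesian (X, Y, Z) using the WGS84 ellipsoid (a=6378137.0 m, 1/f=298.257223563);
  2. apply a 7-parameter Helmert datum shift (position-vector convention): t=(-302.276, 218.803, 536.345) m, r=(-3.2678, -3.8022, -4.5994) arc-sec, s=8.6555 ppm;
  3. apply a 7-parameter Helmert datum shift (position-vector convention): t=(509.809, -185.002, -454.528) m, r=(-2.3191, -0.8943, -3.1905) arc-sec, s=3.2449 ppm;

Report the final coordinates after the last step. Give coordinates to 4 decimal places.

start: φ=12.014876°, λ=100.856817°, h=1868.376 m
→ ECEF (a=6378137.000, f=1/298.257223563): X=-1175553.1950, Y=6129436.7847, Z=1319401.0758
→ Helmert 7p (PV): X=-1175753.2889, Y=6129755.7575, Z=1319830.0632
→ Helmert 7p (PV): X=-1175158.2023, Y=6129623.6718, Z=1319305.8012

X=-1175158.2023 m, Y=6129623.6718 m, Z=1319305.8012 m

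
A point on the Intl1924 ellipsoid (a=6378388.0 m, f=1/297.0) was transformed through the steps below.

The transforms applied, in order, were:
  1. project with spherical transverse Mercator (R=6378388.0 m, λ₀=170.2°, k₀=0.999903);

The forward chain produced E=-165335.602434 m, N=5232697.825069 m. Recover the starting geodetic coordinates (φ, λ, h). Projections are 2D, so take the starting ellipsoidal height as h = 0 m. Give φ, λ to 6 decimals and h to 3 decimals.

start: E=-165335.6024, N=5232697.8251 m
→ tm⁻¹: φ=46.98819200°, λ=168.02255000°

φ=46.988192°, λ=168.022550°, h=0.000 m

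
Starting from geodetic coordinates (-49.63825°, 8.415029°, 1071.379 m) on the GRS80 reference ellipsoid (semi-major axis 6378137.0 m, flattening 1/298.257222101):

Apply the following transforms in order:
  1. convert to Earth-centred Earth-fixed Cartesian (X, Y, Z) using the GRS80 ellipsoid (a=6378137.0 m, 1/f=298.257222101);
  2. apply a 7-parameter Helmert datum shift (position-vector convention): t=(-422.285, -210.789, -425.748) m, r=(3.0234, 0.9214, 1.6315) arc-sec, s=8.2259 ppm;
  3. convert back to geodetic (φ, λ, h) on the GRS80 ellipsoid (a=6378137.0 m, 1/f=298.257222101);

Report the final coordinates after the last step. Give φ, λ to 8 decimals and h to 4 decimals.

φ=-49.64392978°, λ=8.41446598°, h=1157.7292 m

start: φ=-49.638250°, λ=8.415029°, h=1071.379 m
→ ECEF (a=6378137.000, f=1/298.257222101): X=4094734.7608, Y=605755.3577, Z=-4837645.1609
→ Helmert 7p (PV): X=4094319.7570, Y=605652.8502, Z=-4838120.1154
→ geod (Bowring, a=6378137.000): φ=-49.64392978°, λ=8.41446598°, h=1157.7292 m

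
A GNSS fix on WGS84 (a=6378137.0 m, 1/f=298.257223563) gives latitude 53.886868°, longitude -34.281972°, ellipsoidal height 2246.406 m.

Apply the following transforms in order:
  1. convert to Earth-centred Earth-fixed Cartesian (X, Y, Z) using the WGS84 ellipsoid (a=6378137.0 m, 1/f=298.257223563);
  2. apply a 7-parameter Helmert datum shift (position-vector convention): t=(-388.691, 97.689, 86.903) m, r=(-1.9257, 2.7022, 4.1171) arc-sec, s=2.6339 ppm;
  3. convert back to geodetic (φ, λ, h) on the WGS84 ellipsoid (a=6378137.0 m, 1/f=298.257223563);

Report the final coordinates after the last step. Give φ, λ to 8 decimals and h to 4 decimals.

φ=53.88973882°, λ=-34.28175226°, h=2111.5543 m

start: φ=53.886868°, λ=-34.281972°, h=2246.406 m
→ ECEF (a=6378137.000, f=1/298.257223563): X=3114000.3616, Y=-2122791.5760, Z=5131147.1344
→ Helmert 7p (PV): X=3113729.4656, Y=-2122589.4169, Z=5131226.5754
→ geod (Bowring, a=6378137.000): φ=53.88973882°, λ=-34.28175226°, h=2111.5543 m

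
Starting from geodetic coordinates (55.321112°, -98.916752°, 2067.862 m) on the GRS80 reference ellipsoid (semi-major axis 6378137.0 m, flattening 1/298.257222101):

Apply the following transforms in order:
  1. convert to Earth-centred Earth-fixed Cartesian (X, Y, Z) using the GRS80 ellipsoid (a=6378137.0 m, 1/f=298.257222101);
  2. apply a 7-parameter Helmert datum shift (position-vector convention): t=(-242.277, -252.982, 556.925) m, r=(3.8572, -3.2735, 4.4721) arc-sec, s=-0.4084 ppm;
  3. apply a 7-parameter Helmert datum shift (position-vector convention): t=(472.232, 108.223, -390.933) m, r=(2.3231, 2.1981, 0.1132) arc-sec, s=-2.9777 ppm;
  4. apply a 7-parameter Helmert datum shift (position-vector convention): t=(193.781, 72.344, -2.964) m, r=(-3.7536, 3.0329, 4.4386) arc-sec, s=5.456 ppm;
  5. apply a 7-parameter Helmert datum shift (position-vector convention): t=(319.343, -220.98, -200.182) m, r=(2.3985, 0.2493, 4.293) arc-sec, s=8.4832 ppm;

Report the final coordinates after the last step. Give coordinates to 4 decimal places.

X=-562928.6945 m, Y=-3594947.5222 m, Z=5223446.1511 m

start: φ=55.321112°, λ=-98.916752°, h=2067.862 m
→ ECEF (a=6378137.000, f=1/298.257222101): X=-563953.7985, Y=-3594457.6007, Z=5223506.2359
→ Helmert 7p (PV): X=-564200.8115, Y=-3594819.0227, Z=5223984.8603
→ Helmert 7p (PV): X=-563669.2564, Y=-3594759.2411, Z=5223543.8971
→ Helmert 7p (PV): X=-563324.3880, Y=-3594623.5813, Z=5223643.1386
→ Helmert 7p (PV): X=-562928.6945, Y=-3594947.5222, Z=5223446.1511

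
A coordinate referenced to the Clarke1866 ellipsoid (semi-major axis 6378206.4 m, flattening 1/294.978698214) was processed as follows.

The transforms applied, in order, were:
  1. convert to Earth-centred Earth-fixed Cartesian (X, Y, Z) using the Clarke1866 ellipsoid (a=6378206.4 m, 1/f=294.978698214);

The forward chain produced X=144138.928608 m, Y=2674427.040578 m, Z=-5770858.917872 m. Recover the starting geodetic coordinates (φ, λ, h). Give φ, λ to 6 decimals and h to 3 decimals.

φ=-65.251783°, λ=86.915014°, h=1687.004 m

start: X=144138.9286, Y=2674427.0406, Z=-5770858.9179 m
→ geod (Bowring, a=6378206.400): φ=-65.25178300°, λ=86.91501400°, h=1687.0040 m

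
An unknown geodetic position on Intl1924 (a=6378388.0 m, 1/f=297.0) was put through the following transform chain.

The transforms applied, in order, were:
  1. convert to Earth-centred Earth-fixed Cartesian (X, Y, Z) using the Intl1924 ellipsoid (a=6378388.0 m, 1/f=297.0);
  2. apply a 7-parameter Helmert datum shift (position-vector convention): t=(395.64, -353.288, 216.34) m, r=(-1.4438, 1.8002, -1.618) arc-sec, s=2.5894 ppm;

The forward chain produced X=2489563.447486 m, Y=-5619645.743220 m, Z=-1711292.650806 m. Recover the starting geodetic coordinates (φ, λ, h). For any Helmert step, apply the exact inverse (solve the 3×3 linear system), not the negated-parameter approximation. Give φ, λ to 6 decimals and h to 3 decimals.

start: X=2489563.4475, Y=-5619645.7432, Z=-1711292.6508 m
→ Helmert⁻¹: X=2489220.3785, Y=-5619246.3983, Z=-1711522.1673
→ geod (Bowring, a=6378388.000): φ=-15.66167200°, λ=-66.10755900°, h=2934.2130 m

φ=-15.661672°, λ=-66.107559°, h=2934.213 m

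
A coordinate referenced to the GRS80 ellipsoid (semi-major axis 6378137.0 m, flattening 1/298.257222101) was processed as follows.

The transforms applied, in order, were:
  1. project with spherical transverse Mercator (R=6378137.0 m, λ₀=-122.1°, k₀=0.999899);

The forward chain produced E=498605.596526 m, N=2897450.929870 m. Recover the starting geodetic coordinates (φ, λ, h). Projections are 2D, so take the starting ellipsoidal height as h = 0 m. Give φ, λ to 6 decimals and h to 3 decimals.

start: E=498605.5965, N=2897450.9299 m
→ tm⁻¹: φ=25.94559900°, λ=-117.12226700°

φ=25.945599°, λ=-117.122267°, h=0.000 m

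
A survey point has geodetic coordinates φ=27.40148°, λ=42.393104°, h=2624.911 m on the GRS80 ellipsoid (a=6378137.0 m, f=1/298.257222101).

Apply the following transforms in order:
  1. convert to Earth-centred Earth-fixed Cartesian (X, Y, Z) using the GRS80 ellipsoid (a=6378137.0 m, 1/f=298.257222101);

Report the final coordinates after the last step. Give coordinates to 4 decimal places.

X=4186675.8437 m, Y=3822036.4421 m, Z=2918990.4482 m

start: φ=27.401480°, λ=42.393104°, h=2624.911 m
→ ECEF (a=6378137.000, f=1/298.257222101): X=4186675.8437, Y=3822036.4421, Z=2918990.4482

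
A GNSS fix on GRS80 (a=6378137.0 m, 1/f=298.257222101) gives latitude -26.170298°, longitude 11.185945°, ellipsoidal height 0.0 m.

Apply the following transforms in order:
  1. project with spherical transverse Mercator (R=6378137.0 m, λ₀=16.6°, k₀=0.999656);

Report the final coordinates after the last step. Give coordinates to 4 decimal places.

start: φ=-26.170298°, λ=11.185945°, h=0.000 m
→ tm (R=6378137.0, λ₀=16.6°): E=-541212.0994, N=-2923561.6333

E=-541212.0994 m, N=-2923561.6333 m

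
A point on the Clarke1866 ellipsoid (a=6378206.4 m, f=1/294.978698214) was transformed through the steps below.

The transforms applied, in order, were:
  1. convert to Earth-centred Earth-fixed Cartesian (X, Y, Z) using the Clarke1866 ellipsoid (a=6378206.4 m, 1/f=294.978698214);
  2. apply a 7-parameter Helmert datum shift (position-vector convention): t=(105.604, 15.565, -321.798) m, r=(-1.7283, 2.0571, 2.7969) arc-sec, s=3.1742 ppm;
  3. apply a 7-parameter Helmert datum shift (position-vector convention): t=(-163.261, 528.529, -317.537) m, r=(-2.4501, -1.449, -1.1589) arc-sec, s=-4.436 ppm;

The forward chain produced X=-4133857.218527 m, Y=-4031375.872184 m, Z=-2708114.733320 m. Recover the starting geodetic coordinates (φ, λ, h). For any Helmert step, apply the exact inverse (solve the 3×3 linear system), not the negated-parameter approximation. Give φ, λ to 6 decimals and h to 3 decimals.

φ=-25.271162°, λ=-135.715603°, h=3418.393 m

start: X=-4133857.2185, Y=-4031375.8722, Z=-2708114.7333 m
→ Helmert⁻¹: X=-4133708.6637, Y=-4031913.3473, Z=-2707828.0618
→ Helmert⁻¹: X=-4133828.8140, Y=-4031837.3737, Z=-2707572.6797
→ geod (Bowring, a=6378206.400): φ=-25.27116200°, λ=-135.71560300°, h=3418.3930 m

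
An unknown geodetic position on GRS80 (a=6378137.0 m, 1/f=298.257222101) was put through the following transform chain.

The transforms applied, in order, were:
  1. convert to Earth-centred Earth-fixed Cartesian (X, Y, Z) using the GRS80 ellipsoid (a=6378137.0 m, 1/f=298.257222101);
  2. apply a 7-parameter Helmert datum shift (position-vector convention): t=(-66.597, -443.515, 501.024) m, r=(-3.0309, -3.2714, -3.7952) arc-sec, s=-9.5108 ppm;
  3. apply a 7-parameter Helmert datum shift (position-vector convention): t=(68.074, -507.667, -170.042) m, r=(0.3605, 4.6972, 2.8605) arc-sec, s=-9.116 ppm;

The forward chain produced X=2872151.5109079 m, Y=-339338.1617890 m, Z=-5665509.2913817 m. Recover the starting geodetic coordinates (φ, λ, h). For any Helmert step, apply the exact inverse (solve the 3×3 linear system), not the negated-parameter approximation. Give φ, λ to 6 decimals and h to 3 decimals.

start: X=2872151.5109, Y=-339338.1618, Z=-5665509.2914 m
→ Helmert⁻¹: X=2872233.9340, Y=-338883.3176, Z=-5665324.8944
→ Helmert⁻¹: X=2872244.2111, Y=-338306.9168, Z=-5665930.3309
→ geod (Bowring, a=6378137.000): φ=-63.11408700°, λ=-6.71762500°, h=213.4220 m

φ=-63.114087°, λ=-6.717625°, h=213.422 m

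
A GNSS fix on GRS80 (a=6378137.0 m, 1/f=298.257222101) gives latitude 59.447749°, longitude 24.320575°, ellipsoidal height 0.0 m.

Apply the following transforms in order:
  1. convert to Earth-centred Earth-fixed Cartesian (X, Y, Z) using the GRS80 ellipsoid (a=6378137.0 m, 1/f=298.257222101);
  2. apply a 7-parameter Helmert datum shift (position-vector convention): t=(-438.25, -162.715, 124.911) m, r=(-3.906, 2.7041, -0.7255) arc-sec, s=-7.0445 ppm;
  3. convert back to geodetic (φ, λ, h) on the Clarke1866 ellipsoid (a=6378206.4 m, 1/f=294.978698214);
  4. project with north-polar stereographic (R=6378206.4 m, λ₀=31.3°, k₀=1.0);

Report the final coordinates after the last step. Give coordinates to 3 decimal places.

start: φ=59.447749°, λ=24.320575°, h=0.000 m
→ ECEF (a=6378137.000, f=1/298.257222101): X=2961796.7733, Y=1338583.1453, Z=5469458.3600
→ Helmert 7p (PV): X=2961414.0704, Y=1338504.1566, Z=5469480.5646
→ geod (Bowring, a=6378206.400): φ=59.45267036°, λ=24.32208475°, h=-67.7786 m
→ stereo (R=6378206.4, λ₀=31.3°): E=-423194.0510, N=-3457656.5318

E=-423194.051 m, N=-3457656.532 m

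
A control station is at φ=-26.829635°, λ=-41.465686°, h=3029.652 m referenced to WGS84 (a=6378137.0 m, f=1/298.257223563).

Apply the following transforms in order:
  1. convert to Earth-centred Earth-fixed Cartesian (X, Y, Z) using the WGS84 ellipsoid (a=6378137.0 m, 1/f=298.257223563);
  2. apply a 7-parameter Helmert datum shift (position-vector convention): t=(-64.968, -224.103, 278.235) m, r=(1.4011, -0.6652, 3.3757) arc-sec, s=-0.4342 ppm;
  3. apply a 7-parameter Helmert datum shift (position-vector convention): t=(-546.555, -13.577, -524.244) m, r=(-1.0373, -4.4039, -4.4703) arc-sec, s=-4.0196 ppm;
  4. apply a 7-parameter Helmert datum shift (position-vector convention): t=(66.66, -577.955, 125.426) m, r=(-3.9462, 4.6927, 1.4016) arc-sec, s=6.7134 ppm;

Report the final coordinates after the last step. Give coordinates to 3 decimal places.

X=4269386.663 m, Y=-3774009.281 m, Z=-2862804.609 m

start: φ=-26.829635°, λ=-41.465686°, h=3029.652 m
→ ECEF (a=6378137.000, f=1/298.257223563): X=4269911.0518, Y=-3773141.7491, Z=-2862750.8968
→ Helmert 7p (PV): X=4269915.2128, Y=-3773274.8872, Z=-2862483.2783
→ Helmert 7p (PV): X=4269330.8338, Y=-3773380.2324, Z=-2862885.8753
→ Helmert 7p (PV): X=4269386.6628, Y=-3774009.2809, Z=-2862804.6088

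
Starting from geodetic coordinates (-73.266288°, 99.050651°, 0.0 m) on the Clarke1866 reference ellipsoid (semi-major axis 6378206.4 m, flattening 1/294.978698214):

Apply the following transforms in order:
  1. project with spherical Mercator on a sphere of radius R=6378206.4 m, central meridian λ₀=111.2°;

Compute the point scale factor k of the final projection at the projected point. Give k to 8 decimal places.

3.47313828

start: φ=-73.266288°, λ=99.050651°, h=0.000 m
→ into merc (λ₀=111.2°): φ=-73.26628800°, λ−λ₀=-12.14934900°
scale k = 3.47313828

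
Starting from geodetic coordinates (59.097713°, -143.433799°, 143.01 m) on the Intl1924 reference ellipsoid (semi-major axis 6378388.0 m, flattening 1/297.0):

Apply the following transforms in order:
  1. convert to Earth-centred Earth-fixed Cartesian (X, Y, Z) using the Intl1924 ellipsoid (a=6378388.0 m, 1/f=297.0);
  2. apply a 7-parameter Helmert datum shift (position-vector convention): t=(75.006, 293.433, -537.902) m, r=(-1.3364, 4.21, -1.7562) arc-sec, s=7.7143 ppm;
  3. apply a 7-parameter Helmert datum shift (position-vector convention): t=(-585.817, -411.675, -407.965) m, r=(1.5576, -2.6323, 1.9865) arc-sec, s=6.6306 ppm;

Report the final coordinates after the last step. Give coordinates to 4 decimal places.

start: φ=59.097713°, λ=-143.433799°, h=143.010 m
→ ECEF (a=6378388.000, f=1/297.0): X=-2637602.5275, Y=-1956443.4570, Z=5449773.3374
→ Helmert 7p (PV): X=-2637453.2924, Y=-1956107.3495, Z=5449343.9882
→ Helmert 7p (PV): X=-2638107.3018, Y=-1956598.5464, Z=5448923.7254

X=-2638107.3018 m, Y=-1956598.5464 m, Z=5448923.7254 m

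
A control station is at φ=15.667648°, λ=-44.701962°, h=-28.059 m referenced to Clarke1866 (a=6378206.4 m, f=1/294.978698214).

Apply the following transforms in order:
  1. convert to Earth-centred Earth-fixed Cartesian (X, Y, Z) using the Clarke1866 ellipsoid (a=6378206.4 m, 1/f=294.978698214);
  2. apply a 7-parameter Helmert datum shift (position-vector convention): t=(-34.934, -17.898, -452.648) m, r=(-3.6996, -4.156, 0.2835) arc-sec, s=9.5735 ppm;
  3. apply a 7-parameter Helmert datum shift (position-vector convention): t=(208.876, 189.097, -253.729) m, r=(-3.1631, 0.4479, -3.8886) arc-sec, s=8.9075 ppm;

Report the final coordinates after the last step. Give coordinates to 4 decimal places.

X=4366235.1108 m, Y=-4320826.9143 m, Z=1710781.6192 m

start: φ=15.667648°, λ=-44.701962°, h=-28.059 m
→ ECEF (a=6378206.400, f=1/294.978698214): X=4366086.7656, Y=-4320898.8791, Z=1711234.1181
→ Helmert 7p (PV): X=4366065.0895, Y=-4320921.4490, Z=1710963.3262
→ Helmert 7p (PV): X=4366235.1108, Y=-4320826.9143, Z=1710781.6192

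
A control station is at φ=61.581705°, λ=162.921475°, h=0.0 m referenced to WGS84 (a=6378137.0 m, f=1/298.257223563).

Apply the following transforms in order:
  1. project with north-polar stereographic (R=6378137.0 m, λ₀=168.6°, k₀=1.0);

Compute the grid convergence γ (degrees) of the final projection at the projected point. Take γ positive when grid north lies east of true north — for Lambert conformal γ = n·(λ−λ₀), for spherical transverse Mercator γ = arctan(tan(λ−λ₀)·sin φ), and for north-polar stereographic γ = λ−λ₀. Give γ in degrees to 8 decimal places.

-5.67852500

start: φ=61.581705°, λ=162.921475°, h=0.000 m
→ into stereo (λ₀=168.6°): φ=61.58170500°, λ−λ₀=-5.67852500°
convergence γ = -5.67852500°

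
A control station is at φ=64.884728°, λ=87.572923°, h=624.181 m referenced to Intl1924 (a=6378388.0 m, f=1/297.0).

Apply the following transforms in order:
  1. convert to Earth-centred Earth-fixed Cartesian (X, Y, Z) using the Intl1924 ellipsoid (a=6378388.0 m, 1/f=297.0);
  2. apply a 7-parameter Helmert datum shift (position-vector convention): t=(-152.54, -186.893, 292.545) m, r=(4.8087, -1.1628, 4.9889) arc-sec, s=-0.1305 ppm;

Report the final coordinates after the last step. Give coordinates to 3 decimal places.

X=114723.920 m, Y=2712250.384 m, Z=5753317.153 m

start: φ=64.884728°, λ=87.572923°, h=624.181 m
→ ECEF (a=6378388.000, f=1/297.0): X=114974.5155, Y=2712568.9698, Z=5752961.4719
→ Helmert 7p (PV): X=114723.9201, Y=2712250.3836, Z=5753317.1530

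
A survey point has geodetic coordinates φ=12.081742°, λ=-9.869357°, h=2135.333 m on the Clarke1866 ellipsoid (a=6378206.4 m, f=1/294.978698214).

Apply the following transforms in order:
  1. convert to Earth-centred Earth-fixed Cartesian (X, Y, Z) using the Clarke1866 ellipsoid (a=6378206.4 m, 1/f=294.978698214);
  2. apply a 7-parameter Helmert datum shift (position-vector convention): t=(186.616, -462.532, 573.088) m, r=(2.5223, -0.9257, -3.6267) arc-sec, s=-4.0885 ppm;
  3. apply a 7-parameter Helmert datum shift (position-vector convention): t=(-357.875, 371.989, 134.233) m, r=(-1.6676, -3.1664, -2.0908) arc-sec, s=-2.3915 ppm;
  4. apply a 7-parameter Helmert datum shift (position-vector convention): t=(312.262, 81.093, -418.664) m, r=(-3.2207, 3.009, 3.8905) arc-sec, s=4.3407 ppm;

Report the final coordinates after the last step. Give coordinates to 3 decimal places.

start: φ=12.081742°, λ=-9.869357°, h=2135.333 m
→ ECEF (a=6378206.400, f=1/294.978698214): X=6147597.9431, Y=-1069539.8997, Z=1326610.4535
→ Helmert 7p (PV): X=6147734.6656, Y=-1070122.3724, Z=1327192.6287
→ Helmert 7p (PV): X=6147330.8672, Y=-1069799.4104, Z=1327426.7138
→ Helmert 7p (PV): X=6147709.3559, Y=-1069586.2846, Z=1326940.8382

X=6147709.356 m, Y=-1069586.285 m, Z=1326940.838 m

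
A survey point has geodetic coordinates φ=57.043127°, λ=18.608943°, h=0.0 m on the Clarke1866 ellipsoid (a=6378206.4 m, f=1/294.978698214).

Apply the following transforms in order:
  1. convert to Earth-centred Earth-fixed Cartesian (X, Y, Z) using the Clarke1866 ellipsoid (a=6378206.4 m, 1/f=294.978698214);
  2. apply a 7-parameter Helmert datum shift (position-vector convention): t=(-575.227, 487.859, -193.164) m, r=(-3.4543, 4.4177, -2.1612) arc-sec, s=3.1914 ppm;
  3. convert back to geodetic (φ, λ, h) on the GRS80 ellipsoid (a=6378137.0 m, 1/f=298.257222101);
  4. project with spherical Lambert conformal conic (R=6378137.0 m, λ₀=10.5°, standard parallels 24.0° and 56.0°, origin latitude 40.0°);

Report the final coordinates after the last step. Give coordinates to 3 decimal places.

start: φ=57.043127°, λ=18.608943°, h=0.000 m
→ ECEF (a=6378206.400, f=1/294.978698214): X=3296250.7623, Y=1109883.7356, Z=5328313.7876
→ Helmert 7p (PV): X=3295811.8043, Y=1110429.8323, Z=5328048.4431
→ geod (Bowring, a=6378137.000): φ=57.04169860°, λ=18.61977697°, h=-452.0580 m
→ lcc (R=6378137.0, λ₀=10.5°): E=494006.9467, N=1872155.9583

E=494006.947 m, N=1872155.958 m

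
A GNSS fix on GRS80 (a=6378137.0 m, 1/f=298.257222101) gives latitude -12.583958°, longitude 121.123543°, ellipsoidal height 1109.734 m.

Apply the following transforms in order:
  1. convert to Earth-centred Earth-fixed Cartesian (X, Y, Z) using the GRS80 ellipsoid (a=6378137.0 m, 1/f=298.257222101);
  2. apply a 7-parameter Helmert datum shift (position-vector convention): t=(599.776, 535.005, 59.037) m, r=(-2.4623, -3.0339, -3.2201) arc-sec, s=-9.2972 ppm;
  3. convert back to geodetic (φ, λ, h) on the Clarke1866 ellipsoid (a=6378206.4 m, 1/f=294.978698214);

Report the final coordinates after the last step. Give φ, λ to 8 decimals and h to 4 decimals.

φ=-12.58508555°, λ=121.11529831°, h=1124.0783 m

start: φ=-12.583958°, λ=121.123543°, h=1109.734 m
→ ECEF (a=6378137.000, f=1/298.257222101): X=-3218639.7949, Y=5330646.5831, Z=-1380763.2389
→ Helmert 7p (PV): X=-3217906.5669, Y=5331165.7925, Z=-1380802.3408
→ geod (Bowring, a=6378206.400): φ=-12.58508555°, λ=121.11529831°, h=1124.0783 m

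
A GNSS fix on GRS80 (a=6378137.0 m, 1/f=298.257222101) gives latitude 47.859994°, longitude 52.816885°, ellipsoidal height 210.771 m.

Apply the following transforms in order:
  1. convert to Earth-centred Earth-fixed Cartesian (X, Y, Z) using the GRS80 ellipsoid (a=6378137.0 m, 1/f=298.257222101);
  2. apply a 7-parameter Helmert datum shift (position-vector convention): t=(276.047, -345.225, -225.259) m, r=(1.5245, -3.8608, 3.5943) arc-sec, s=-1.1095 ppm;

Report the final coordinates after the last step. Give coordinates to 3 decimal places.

X=2591286.406 m, Y=3415479.516 m, Z=4706445.323 m

start: φ=47.859994°, λ=52.816885°, h=210.771 m
→ ECEF (a=6378137.000, f=1/298.257222101): X=2591160.8538, Y=3415818.1644, Z=4706602.0568
→ Helmert 7p (PV): X=2591286.4065, Y=3415479.5158, Z=4706445.3226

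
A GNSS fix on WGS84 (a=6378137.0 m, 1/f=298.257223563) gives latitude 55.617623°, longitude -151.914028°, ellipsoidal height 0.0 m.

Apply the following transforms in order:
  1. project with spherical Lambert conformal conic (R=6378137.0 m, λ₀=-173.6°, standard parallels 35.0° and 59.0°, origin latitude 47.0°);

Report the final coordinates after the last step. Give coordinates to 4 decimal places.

E=1330307.4441 m, N=1128086.1502 m

start: φ=55.617623°, λ=-151.914028°, h=0.000 m
→ lcc (R=6378137.0, λ₀=-173.6°): E=1330307.4441, N=1128086.1502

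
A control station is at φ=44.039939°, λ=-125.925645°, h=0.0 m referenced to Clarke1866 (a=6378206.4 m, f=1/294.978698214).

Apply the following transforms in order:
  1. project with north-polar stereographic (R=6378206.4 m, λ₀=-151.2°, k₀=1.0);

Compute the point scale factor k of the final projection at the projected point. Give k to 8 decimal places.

start: φ=44.039939°, λ=-125.925645°, h=0.000 m
→ into stereo (λ₀=-151.2°): φ=44.03993900°, λ−λ₀=25.27435500°
scale k = 1.17982989

1.17982989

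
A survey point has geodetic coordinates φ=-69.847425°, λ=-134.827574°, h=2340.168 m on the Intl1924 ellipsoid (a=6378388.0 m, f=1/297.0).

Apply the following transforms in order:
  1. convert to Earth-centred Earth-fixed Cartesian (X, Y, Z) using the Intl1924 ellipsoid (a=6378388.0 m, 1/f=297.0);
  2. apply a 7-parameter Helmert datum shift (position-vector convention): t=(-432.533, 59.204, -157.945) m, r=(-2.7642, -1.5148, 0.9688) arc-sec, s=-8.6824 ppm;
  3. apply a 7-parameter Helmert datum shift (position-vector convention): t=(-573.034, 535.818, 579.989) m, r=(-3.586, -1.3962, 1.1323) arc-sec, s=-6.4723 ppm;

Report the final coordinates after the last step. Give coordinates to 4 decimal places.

start: φ=-69.847425°, λ=-134.827574°, h=2340.168 m
→ ECEF (a=6378388.000, f=1/297.0): X=-1554355.1887, Y=-1563738.8135, Z=-5967533.6014
→ Helmert 7p (PV): X=-1554723.0566, Y=-1563753.3046, Z=-5967630.1931
→ Helmert 7p (PV): X=-1555237.0493, Y=-1563319.6492, Z=-5966994.9172

X=-1555237.0493 m, Y=-1563319.6492 m, Z=-5966994.9172 m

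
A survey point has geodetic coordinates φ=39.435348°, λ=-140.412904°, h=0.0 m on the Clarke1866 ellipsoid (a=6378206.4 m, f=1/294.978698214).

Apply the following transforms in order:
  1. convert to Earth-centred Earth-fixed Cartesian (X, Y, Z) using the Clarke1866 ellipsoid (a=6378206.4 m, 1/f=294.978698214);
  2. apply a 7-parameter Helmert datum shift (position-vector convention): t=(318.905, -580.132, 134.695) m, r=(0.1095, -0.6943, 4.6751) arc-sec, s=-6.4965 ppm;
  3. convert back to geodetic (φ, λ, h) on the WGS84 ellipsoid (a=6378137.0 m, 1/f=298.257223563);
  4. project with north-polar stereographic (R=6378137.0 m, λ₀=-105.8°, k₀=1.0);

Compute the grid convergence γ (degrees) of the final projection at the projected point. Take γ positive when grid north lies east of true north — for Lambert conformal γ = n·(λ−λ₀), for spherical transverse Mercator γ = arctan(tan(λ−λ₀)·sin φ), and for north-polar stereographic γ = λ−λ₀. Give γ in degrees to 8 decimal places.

start: φ=39.435348°, λ=-140.412904°, h=0.000 m
→ ECEF (a=6378206.400, f=1/294.978698214): X=-3801569.9887, Y=-3143490.3407, Z=4029565.3133
→ Helmert 7p (PV): X=-3801168.7021, Y=-3144138.3541, Z=4029659.3652
→ geod (Bowring, a=6378137.000): φ=39.43330749°, λ=-140.40413348°, h=113.4751 m
→ into stereo (λ₀=-105.8°): φ=39.43330749°, λ−λ₀=-34.60413348°
convergence γ = -34.60413348°

-34.60413348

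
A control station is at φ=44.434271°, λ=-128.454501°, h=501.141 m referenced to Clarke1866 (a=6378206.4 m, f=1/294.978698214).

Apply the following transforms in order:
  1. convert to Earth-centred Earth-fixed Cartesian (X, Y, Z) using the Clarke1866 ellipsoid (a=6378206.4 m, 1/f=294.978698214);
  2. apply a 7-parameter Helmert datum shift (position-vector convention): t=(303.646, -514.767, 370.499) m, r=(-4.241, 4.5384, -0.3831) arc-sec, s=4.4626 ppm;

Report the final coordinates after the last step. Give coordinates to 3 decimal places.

X=-2836889.759 m, Y=-3573193.574 m, Z=4443350.057 m

start: φ=44.434271°, λ=-128.454501°, h=501.141 m
→ ECEF (a=6378206.400, f=1/294.978698214): X=-2837271.8625, Y=-3572759.4818, Z=4442823.8434
→ Helmert 7p (PV): X=-2836889.7589, Y=-3573193.5738, Z=4443350.0568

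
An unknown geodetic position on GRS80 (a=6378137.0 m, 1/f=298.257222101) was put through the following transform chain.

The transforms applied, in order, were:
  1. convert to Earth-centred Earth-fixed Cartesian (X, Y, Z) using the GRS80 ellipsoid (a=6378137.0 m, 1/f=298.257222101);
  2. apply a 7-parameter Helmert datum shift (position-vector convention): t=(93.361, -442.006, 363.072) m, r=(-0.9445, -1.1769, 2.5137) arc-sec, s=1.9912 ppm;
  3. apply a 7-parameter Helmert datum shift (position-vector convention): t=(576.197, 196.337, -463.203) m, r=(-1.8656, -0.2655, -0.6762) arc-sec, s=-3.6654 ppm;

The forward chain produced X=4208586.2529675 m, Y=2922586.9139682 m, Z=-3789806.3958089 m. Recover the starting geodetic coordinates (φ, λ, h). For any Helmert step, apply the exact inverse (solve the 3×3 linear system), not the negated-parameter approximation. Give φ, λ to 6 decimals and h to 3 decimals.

start: X=4208586.2530, Y=2922586.9140, Z=-3789806.3958 m
→ Helmert⁻¹: X=4208011.0218, Y=2922449.3573, Z=-3789336.0662
→ Helmert⁻¹: X=4207923.2789, Y=2922851.6155, Z=-3789702.2176
→ geod (Bowring, a=6378137.000): φ=-36.67365500°, λ=34.78410200°, h=2167.1700 m

φ=-36.673655°, λ=34.784102°, h=2167.170 m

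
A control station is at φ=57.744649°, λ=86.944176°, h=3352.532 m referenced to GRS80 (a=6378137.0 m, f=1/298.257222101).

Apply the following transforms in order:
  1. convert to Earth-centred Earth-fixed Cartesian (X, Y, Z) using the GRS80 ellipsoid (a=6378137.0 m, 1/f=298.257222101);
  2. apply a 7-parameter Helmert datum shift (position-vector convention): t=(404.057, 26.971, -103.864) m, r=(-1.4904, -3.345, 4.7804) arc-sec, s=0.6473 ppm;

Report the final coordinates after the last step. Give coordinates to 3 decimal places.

start: φ=57.744649°, λ=86.944176°, h=3352.532 m
→ ECEF (a=6378137.000, f=1/298.257222101): X=181993.2725, Y=3409082.9379, Z=5373448.3843
→ Helmert 7p (PV): X=182231.2969, Y=3409155.1602, Z=5373326.3170

X=182231.297 m, Y=3409155.160 m, Z=5373326.317 m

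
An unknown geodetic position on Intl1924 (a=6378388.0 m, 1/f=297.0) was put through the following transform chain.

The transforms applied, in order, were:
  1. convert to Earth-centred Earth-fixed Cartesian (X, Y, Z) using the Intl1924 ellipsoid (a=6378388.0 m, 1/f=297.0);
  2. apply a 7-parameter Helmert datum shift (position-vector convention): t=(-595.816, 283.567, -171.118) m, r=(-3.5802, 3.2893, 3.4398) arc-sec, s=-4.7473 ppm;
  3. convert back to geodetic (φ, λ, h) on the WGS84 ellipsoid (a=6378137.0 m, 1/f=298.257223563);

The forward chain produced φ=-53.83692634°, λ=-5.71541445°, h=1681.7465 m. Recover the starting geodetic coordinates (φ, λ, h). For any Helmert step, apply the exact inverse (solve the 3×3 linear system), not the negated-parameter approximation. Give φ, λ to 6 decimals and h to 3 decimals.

start: φ=-53.836926°, λ=-5.715414°, h=1681.747 m
→ ECEF (a=6378137.000, f=1/298.257223563): X=3754120.7723, Y=-375731.1401, Z=-5127411.9974
→ Helmert⁻¹: X=3754809.9065, Y=-375990.1152, Z=-5127211.8684
→ geod (Bowring, a=6378388.000): φ=-53.83148900°, λ=-5.71828500°, h=1748.5350 m

φ=-53.831489°, λ=-5.718285°, h=1748.535 m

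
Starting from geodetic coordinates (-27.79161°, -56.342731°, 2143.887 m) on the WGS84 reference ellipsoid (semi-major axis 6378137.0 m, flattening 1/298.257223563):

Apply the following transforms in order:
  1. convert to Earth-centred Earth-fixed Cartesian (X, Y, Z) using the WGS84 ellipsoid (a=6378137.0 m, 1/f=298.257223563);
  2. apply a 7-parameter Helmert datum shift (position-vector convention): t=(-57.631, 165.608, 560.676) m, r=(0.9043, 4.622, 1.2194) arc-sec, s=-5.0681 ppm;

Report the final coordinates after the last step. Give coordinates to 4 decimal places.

X=3130377.4336 m, Y=-4701342.2754 m, Z=-2956610.1188 m

start: φ=-27.791610°, λ=-56.342731°, h=2143.887 m
→ ECEF (a=6378137.000, f=1/298.257223563): X=3130489.3981, Y=-4701563.1825, Z=-2957095.0213
→ Helmert 7p (PV): X=3130377.4336, Y=-4701342.2754, Z=-2956610.1188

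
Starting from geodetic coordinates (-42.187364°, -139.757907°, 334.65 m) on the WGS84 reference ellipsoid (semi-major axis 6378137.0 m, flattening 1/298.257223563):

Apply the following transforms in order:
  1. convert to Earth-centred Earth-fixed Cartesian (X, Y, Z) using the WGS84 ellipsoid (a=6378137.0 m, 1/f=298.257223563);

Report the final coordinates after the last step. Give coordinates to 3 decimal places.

X=-3613027.270 m, Y=-3057797.513 m, Z=-4261271.716 m

start: φ=-42.187364°, λ=-139.757907°, h=334.650 m
→ ECEF (a=6378137.000, f=1/298.257223563): X=-3613027.2697, Y=-3057797.5133, Z=-4261271.7163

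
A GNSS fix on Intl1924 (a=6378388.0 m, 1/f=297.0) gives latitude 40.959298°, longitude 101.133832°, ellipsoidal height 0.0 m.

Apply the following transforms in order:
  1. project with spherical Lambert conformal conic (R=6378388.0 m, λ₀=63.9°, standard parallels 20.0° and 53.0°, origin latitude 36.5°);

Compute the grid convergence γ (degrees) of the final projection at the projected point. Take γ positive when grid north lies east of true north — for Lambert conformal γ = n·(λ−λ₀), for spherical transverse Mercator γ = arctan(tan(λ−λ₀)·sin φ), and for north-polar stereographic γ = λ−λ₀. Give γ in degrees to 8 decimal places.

start: φ=40.959298°, λ=101.133832°, h=0.000 m
→ into lcc (λ₀=63.9°): φ=40.95929800°, λ−λ₀=37.23383200°
convergence γ = 22.46785040°

22.46785040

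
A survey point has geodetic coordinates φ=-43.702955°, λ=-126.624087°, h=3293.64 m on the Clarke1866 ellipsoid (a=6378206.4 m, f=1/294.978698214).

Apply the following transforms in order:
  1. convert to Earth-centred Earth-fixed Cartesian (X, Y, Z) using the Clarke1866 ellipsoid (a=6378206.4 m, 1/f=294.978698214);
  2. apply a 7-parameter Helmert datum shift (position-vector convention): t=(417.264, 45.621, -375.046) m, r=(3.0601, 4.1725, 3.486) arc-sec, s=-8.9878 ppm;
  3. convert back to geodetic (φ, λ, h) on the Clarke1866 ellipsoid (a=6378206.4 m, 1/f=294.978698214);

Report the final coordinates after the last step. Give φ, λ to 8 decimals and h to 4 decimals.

start: φ=-43.702955°, λ=-126.624087°, h=3293.640 m
→ ECEF (a=6378206.400, f=1/294.978698214): X=-2756628.0115, Y=-3708544.6070, Z=-4386364.3229
→ Helmert 7p (PV): X=-2756212.0257, Y=-3708447.1680, Z=-4386699.2009
→ geod (Bowring, a=6378206.400): φ=-43.70716125°, λ=-126.62066790°, h=3289.0990 m

φ=-43.70716125°, λ=-126.62066790°, h=3289.0990 m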